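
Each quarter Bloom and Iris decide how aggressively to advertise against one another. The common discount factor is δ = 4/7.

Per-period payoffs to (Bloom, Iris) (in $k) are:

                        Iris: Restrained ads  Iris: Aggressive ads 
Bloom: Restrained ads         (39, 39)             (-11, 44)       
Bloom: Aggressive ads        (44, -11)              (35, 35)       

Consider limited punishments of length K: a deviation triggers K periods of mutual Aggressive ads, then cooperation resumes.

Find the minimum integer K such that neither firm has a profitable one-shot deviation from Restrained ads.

IC: δ(1−δ^K)/(1−δ) ≥ (44−39)/(39−35) = 5/4.
With δ = 4/7: need 1 − δ^K ≥ 5/4·(1−4/7)/(4/7), i.e. δ^K ≤ 0.0625.
Since (4/7)^4 = 0.1066 and (4/7)^5 = 0.0609, the smallest such K is 5.

5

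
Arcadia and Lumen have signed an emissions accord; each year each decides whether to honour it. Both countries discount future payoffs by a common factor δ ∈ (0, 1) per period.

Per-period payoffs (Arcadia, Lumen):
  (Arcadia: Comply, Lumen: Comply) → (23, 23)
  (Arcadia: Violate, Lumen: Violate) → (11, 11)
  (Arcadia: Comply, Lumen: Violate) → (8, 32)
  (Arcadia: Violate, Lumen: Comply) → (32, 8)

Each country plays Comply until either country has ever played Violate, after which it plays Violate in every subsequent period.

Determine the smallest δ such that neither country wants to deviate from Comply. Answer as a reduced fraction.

3/7

One-period gain from deviating is 32 − 23 = 9. The loss is 23 − 11 = 12 in every subsequent period, with present value 12·δ/(1−δ).
Deviation is unprofitable when 12·δ/(1−δ) ≥ 9, i.e. δ/(1−δ) ≥ 3/4.
Equivalently δ ≥ 9/(9+12) = 3/7.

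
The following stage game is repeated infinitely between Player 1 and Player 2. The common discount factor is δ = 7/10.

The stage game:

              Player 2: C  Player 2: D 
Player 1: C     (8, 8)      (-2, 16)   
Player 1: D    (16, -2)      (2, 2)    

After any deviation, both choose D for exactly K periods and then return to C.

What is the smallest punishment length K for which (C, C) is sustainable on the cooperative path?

No profitable deviation requires (8−2)(δ+…+δ^K) ≥ 16−8, i.e. δ+…+δ^K ≥ 4/3 ≈ 1.3333.
With δ = 7/10, the partial sums are K=1: 0.7000, K=2: 1.1900, K=3: 1.5330.
K = 3 is the first length at which the sum reaches 1.3333.

3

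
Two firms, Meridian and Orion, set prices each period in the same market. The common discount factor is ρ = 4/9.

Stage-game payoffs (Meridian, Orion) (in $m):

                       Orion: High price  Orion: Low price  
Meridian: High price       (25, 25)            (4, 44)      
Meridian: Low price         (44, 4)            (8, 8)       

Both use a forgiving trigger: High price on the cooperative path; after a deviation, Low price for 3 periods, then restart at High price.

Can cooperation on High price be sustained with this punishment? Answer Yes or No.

No

Comparing payoff streams over the 4 periods until play realigns: cooperate → 25(1+ρ+…+ρ^3); deviate → 44 + 8(ρ+…+ρ^3).
Cooperation is sustained iff (25−8)(ρ+…+ρ^3) ≥ 44−25.
ρ+…+ρ^3 = 4/9·(1−(4/9)^3)/(1−4/9) = 0.7298, and (44−25)/(25−8) = 1.1176.
0.7298 < 1.1176, so cooperation is not sustainable.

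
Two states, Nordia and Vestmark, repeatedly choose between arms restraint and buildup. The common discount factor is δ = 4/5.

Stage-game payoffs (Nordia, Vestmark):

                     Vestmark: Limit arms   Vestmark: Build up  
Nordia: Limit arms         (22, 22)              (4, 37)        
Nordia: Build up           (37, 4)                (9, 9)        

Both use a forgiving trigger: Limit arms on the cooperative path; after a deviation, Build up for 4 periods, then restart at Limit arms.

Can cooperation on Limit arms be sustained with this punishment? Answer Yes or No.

Yes

Comparing payoff streams over the 5 periods until play realigns: cooperate → 22(1+δ+…+δ^4); deviate → 37 + 9(δ+…+δ^4).
Cooperation is sustained iff (22−9)(δ+…+δ^4) ≥ 37−22.
δ+…+δ^4 = 4/5·(1−(4/5)^4)/(1−4/5) = 2.3616, and (37−22)/(22−9) = 1.1538.
2.3616 ≥ 1.1538, so cooperation is sustainable.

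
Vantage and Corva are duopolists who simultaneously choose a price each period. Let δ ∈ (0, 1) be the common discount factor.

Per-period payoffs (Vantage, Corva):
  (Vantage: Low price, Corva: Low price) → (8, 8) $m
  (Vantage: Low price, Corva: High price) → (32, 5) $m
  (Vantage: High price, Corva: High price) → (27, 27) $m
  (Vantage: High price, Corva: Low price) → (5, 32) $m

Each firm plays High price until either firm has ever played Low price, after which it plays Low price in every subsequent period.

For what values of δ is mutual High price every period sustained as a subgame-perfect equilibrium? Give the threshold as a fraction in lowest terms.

27/(1−δ) ≥ 32 + 8δ/(1−δ)
27 ≥ 32 − 24δ
δ ≥ 5/24.

5/24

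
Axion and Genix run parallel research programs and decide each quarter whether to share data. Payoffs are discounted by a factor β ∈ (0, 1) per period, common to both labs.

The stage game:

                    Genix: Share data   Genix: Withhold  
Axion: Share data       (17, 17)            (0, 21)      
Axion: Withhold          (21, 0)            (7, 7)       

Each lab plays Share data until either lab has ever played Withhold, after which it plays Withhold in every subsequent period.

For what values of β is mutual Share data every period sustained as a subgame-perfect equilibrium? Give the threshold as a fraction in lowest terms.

Under grim trigger the critical discount factor is (T−C)/(T−P) with T = 21, C = 17, P = 7.
β* = (21−17)/(21−7) = 4/14 = 2/7.

2/7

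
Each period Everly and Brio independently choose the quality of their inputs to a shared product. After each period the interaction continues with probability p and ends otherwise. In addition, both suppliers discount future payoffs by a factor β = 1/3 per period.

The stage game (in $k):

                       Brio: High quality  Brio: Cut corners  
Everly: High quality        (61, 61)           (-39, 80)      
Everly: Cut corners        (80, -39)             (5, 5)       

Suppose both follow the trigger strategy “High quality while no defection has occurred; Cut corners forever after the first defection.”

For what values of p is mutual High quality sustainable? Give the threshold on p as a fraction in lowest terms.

Expected continuation weight on next period's payoff is β·p = 1/3·p, which plays the role of the discount factor.
Cooperation requires 1/3·p ≥ (80−61)/(80−5) = 19/75, hence p ≥ 19/25.

19/25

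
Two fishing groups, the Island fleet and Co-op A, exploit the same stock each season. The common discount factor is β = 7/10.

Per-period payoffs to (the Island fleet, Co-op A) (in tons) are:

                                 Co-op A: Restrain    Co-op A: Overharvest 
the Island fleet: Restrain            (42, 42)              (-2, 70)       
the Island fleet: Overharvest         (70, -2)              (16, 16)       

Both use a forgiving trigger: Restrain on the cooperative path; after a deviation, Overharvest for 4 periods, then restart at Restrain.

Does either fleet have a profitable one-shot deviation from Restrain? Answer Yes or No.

No

IC: β+…+β^4 ≥ (70−42)/(42−16) = 14/13.
At β = 7/10: partial sum = 1.7731 ≥ 1.0769. Cooperation sustainable.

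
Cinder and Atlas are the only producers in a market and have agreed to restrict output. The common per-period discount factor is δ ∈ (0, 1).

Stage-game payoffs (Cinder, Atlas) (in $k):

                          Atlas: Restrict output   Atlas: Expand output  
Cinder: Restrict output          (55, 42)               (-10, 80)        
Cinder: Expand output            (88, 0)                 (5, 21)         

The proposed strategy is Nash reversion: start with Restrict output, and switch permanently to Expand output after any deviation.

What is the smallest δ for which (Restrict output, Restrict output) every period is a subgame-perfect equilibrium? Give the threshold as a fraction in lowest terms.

For Cinder: deviation gain 88−55 = 33, per-period punishment loss 55−5 = 50. IC gives δ ≥ 33/83.
For Atlas: gain 38, loss 21 per period, so δ ≥ 38/59.
The tighter constraint is Atlas's, so cooperation needs δ ≥ 38/59.

38/59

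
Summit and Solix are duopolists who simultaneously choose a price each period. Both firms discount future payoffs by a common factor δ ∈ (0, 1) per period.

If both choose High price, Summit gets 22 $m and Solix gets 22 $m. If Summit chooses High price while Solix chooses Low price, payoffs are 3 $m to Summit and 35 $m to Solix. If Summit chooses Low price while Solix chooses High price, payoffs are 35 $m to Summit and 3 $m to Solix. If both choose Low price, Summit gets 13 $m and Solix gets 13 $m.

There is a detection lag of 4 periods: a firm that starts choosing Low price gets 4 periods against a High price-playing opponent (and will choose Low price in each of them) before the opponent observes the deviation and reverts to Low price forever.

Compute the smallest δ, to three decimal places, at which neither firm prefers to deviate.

0.877

A deviator earns 35 for 4 periods, then 13 forever; cooperating earns 22 forever. Multiplying the IC by (1−δ):
22 ≥ 35(1−δ^4) + 13δ^4, so 22·δ^4 ≥ 13 and δ^4 ≥ 13/22.
δ ≥ (13/22)^(1/4) ≈ 0.877.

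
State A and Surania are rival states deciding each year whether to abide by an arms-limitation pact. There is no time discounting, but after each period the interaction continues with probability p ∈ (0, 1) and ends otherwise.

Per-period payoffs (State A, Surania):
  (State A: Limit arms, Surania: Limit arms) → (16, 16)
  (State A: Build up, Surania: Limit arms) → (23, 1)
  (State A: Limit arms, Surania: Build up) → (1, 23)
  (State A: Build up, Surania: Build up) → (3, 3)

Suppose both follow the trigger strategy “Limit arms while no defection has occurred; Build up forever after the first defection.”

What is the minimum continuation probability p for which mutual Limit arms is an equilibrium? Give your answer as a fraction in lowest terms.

Expected cooperation value is 16 + p·16 + p²·16 + … = 16/(1−p); deviation gives 23 + p·3/(1−p).
16 ≥ 23(1−p) + 3p ⇒ 20p ≥ 7 ⇒ p ≥ 7/20.

7/20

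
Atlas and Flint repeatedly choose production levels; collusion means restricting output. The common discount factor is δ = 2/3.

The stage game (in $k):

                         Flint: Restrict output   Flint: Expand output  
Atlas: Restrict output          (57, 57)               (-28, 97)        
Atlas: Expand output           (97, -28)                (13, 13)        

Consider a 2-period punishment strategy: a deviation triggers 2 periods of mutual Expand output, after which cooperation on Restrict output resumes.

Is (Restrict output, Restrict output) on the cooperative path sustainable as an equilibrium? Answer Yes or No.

IC: δ+…+δ^2 ≥ (97−57)/(57−13) = 10/11.
At δ = 2/3: partial sum = 1.1111 ≥ 0.9091. Cooperation sustainable.

Yes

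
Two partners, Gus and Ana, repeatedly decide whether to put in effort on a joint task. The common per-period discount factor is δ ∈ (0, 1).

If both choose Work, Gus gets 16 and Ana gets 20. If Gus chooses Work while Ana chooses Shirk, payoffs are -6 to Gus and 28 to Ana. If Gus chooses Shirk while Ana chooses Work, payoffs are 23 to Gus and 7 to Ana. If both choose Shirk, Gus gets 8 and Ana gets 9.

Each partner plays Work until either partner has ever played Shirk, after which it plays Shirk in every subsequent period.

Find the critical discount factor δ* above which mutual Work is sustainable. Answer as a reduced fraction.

7/15

For Gus: deviation gain 23−16 = 7, per-period punishment loss 16−8 = 8. IC gives δ ≥ 7/15.
For Ana: gain 8, loss 11 per period, so δ ≥ 8/19.
The tighter constraint is Gus's, so cooperation needs δ ≥ 7/15.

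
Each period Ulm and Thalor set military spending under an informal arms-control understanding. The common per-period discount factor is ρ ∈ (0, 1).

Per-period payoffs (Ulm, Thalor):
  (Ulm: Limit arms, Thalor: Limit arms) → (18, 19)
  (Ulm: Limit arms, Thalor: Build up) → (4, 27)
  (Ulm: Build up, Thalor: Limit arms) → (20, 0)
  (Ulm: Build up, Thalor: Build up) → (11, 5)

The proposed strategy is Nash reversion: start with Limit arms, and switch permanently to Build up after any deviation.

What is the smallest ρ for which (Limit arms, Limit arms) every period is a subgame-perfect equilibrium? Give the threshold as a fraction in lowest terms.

Ulm's threshold: (20−18)/(20−11) = 2/9.
Thalor's threshold: (27−19)/(27−5) = 4/11.
2/9 < 4/11, so Thalor binds and ρ* = 4/11.

4/11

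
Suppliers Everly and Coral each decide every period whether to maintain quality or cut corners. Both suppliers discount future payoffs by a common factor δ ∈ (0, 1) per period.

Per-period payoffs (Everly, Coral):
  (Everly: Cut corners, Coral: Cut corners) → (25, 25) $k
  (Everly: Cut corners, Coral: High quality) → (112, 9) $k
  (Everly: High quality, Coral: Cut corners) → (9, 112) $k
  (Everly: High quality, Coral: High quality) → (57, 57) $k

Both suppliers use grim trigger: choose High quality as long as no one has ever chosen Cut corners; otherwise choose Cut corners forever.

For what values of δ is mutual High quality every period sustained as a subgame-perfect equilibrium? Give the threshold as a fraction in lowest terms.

55/87

57/(1−δ) ≥ 112 + 25δ/(1−δ)
57 ≥ 112 − 87δ
δ ≥ 55/87.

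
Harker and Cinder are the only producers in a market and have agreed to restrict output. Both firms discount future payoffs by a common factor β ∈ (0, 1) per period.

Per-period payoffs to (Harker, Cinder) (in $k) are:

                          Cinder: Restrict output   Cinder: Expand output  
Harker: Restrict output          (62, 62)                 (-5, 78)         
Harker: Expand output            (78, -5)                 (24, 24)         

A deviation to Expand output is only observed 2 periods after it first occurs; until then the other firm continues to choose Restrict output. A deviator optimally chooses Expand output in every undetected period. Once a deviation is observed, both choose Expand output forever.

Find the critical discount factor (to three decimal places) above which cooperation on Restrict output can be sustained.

0.544

A deviator earns 78 for 2 periods, then 24 forever; cooperating earns 62 forever. Multiplying the IC by (1−β):
62 ≥ 78(1−β^2) + 24β^2, so 54·β^2 ≥ 16 and β^2 ≥ 8/27.
β ≥ (8/27)^(1/2) ≈ 0.544.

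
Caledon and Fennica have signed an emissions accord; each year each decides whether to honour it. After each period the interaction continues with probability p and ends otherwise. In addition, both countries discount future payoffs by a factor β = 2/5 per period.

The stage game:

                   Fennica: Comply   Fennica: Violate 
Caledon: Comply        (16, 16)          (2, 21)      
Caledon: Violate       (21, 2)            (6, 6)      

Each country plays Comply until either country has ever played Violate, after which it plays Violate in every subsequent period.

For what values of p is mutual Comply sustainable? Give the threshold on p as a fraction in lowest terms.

5/6

With continuation probability p and discount β, the effective per-period discount factor is βp.
Grim-trigger IC: βp ≥ (21−16)/(21−6) = 1/3.
So p ≥ (1/3)/(2/5) = 5/6.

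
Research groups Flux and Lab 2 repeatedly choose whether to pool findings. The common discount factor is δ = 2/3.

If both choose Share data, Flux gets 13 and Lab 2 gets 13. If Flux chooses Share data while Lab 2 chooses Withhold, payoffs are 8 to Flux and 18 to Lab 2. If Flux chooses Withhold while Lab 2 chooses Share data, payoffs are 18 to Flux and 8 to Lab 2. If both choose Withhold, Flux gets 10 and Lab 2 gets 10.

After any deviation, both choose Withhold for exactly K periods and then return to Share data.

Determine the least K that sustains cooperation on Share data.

Need Σ_{k=1}^{K} δ^k ≥ (18−13)/(13−10) = 1.6667 at δ = 2/3.
At K = 4 the sum is 1.6049 < 1.6667; at K = 5 it is 1.7366 ≥ 1.6667.
So the minimum punishment length is K = 5.

5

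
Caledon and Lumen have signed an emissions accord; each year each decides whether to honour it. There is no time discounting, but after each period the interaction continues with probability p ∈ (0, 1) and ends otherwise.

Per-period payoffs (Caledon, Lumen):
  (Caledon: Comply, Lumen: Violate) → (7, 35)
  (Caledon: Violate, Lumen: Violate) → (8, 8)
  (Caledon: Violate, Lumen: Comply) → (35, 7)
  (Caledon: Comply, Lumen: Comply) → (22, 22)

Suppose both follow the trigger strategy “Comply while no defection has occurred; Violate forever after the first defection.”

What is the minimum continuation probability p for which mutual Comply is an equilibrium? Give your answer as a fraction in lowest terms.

Expected cooperation value is 22 + p·22 + p²·22 + … = 22/(1−p); deviation gives 35 + p·8/(1−p).
22 ≥ 35(1−p) + 8p ⇒ 27p ≥ 13 ⇒ p ≥ 13/27.

13/27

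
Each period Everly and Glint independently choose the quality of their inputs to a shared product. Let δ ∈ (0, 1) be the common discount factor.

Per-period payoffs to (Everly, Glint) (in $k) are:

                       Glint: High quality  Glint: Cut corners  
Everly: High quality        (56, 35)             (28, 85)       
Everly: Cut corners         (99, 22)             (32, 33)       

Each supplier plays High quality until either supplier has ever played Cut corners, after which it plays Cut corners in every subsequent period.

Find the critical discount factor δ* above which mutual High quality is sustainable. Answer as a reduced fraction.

Everly's threshold: (99−56)/(99−32) = 43/67.
Glint's threshold: (85−35)/(85−33) = 25/26.
43/67 < 25/26, so Glint binds and δ* = 25/26.

25/26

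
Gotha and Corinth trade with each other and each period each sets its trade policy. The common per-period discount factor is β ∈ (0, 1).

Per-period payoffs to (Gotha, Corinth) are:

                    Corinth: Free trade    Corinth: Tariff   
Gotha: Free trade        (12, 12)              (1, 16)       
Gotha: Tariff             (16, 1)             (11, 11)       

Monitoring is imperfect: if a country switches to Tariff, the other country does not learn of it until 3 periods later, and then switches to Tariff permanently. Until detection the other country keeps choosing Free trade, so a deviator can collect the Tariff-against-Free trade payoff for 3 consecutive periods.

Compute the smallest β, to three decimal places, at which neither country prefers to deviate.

0.928

A deviator earns 16 for 3 periods, then 11 forever; cooperating earns 12 forever. Multiplying the IC by (1−β):
12 ≥ 16(1−β^3) + 11β^3, so 5·β^3 ≥ 4 and β^3 ≥ 4/5.
β ≥ (4/5)^(1/3) ≈ 0.928.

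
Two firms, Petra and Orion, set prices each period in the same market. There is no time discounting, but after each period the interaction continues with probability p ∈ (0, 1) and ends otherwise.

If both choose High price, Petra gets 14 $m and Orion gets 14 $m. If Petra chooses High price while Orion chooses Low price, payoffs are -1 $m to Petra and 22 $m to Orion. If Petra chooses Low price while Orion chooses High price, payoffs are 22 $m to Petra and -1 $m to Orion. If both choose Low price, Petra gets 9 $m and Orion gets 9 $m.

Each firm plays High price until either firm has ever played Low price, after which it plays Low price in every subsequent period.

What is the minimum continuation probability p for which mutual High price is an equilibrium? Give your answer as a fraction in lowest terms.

With no time discounting, the continuation probability p plays the role of the discount factor.
Grim-trigger IC: 14/(1−p) ≥ 22 + 9p/(1−p) ⇒ p ≥ (22−14)/(22−9) = 8/13.

8/13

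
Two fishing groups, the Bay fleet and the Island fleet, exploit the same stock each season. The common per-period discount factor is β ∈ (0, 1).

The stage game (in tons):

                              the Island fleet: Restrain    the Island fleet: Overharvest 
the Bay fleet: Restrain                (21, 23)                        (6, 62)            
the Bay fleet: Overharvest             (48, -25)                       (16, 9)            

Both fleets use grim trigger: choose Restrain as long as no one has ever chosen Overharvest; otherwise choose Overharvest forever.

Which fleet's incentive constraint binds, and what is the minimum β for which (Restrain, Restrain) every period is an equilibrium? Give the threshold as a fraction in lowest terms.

For the Bay fleet: deviation gain 48−21 = 27, per-period punishment loss 21−16 = 5. IC gives β ≥ 27/32.
For the Island fleet: gain 39, loss 14 per period, so β ≥ 39/53.
The tighter constraint is the Bay fleet's, so cooperation needs β ≥ 27/32.

the Bay fleet; β ≥ 27/32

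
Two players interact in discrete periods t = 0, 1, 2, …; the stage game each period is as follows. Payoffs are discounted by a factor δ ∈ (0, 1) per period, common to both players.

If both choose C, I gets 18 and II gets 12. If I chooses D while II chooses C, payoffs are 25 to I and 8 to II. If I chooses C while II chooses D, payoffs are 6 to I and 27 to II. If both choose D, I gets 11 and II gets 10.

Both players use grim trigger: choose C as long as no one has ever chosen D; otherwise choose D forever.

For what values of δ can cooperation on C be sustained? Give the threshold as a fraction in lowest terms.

15/17

I's threshold: (25−18)/(25−11) = 1/2.
II's threshold: (27−12)/(27−10) = 15/17.
1/2 < 15/17, so II binds and δ* = 15/17.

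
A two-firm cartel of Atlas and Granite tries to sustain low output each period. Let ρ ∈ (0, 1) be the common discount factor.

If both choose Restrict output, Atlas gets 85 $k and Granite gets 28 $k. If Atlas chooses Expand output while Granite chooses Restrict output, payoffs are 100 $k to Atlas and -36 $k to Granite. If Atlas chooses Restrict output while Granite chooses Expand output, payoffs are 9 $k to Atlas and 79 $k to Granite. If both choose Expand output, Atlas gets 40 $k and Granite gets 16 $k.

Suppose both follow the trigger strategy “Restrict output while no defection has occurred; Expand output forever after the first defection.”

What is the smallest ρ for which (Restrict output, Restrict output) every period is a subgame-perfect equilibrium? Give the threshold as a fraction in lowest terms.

17/21

For Atlas: deviation gain 100−85 = 15, per-period punishment loss 85−40 = 45. IC gives ρ ≥ 15/60 = 1/4.
For Granite: gain 51, loss 12 per period, so ρ ≥ 51/63 = 17/21.
The tighter constraint is Granite's, so cooperation needs ρ ≥ 17/21.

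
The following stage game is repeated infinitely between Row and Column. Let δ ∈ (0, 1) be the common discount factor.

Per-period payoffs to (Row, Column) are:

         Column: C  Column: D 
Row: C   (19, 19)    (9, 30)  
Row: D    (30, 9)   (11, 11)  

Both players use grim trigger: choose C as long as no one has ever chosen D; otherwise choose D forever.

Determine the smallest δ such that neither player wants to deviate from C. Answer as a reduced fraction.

11/19

Cooperation forever yields 19 each period: 19/(1−δ).
Deviating yields 30 once, then 11 forever: 30 + 11δ/(1−δ).
No profitable deviation requires 19/(1−δ) ≥ 30 + 11δ/(1−δ).
Multiplying by (1−δ): 19 ≥ 30(1−δ) + 11δ = 30 − 19δ.
So 19δ ≥ 11, i.e. δ ≥ 11/19.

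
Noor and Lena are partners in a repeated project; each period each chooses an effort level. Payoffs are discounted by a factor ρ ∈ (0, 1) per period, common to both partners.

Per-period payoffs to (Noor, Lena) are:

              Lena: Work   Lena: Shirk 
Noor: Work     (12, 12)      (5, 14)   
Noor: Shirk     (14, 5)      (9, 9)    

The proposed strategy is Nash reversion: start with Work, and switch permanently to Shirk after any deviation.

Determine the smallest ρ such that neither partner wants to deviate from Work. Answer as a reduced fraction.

2/5

12/(1−ρ) ≥ 14 + 9ρ/(1−ρ)
12 ≥ 14 − 5ρ
ρ ≥ 2/5.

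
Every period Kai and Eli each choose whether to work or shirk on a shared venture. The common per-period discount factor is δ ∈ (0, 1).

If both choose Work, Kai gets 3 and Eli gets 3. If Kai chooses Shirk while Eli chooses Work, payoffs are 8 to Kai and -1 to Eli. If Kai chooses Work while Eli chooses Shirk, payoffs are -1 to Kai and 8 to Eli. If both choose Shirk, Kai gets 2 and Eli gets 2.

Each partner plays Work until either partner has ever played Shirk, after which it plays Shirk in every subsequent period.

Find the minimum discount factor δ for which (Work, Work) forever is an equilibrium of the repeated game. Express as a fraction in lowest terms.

5/6

Cooperation forever yields 3 each period: 3/(1−δ).
Deviating yields 8 once, then 2 forever: 8 + 2δ/(1−δ).
No profitable deviation requires 3/(1−δ) ≥ 8 + 2δ/(1−δ).
Multiplying by (1−δ): 3 ≥ 8(1−δ) + 2δ = 8 − 6δ.
So 6δ ≥ 5, i.e. δ ≥ 5/6.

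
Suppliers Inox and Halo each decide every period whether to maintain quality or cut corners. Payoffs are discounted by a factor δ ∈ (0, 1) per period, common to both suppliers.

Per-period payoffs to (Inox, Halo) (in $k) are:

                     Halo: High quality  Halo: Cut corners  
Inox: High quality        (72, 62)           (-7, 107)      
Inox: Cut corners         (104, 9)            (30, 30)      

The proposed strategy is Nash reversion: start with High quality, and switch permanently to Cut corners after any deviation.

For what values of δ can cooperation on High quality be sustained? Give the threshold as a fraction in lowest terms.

Inox's threshold: (104−72)/(104−30) = 16/37.
Halo's threshold: (107−62)/(107−30) = 45/77.
16/37 < 45/77, so Halo binds and δ* = 45/77.

45/77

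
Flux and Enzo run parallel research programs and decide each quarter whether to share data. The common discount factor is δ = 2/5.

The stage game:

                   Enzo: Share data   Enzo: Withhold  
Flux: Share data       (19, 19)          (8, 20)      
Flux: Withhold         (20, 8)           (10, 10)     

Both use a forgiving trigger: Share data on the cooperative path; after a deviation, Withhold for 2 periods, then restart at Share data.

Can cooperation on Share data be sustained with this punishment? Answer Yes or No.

Comparing payoff streams over the 3 periods until play realigns: cooperate → 19(1+δ+…+δ^2); deviate → 20 + 10(δ+…+δ^2).
Cooperation is sustained iff (19−10)(δ+…+δ^2) ≥ 20−19.
δ+…+δ^2 = 2/5·(1−(2/5)^2)/(1−2/5) = 0.5600, and (20−19)/(19−10) = 0.1111.
0.5600 ≥ 0.1111, so cooperation is sustainable.

Yes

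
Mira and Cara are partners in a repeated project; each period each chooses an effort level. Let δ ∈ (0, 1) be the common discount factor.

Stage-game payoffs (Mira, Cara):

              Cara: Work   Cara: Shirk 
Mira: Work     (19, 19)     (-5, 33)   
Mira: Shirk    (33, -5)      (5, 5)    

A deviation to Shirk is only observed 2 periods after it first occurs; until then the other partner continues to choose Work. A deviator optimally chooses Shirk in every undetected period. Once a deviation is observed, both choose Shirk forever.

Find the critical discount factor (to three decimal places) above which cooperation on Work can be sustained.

A deviator earns 33 for 2 periods, then 5 forever; cooperating earns 19 forever. Multiplying the IC by (1−δ):
19 ≥ 33(1−δ^2) + 5δ^2, so 28·δ^2 ≥ 14 and δ^2 ≥ 1/2.
δ ≥ (1/2)^(1/2) ≈ 0.707.

0.707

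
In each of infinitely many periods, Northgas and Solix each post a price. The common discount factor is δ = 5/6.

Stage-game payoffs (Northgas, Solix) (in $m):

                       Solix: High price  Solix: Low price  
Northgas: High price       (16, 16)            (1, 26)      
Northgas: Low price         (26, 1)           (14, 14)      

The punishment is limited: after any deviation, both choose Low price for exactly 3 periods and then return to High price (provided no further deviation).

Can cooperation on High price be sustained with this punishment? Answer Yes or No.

No

A one-shot deviation gives 26 now, then 14 for 3 periods, then back to 16.
Gain from deviating: (26−16) today; loss: (16−14) in each of the next 3 periods.
No-deviation condition: (16−14)(δ+…+δ^3) ≥ 26−16, i.e. δ+…+δ^3 ≥ 5.
At δ = 5/6: δ+…+δ^3 = 2.1065 < 5.0000.
So cooperation is not sustainable.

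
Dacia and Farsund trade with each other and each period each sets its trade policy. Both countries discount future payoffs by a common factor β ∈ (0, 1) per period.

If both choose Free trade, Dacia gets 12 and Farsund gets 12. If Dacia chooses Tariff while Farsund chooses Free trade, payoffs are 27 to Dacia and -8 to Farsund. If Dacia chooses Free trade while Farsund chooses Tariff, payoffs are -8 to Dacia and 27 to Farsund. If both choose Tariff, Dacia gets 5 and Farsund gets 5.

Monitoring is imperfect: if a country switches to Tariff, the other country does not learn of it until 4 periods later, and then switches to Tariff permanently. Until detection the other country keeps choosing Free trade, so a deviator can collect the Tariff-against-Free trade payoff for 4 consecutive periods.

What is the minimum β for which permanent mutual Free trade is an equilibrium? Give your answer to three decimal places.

Deviating for the 4 undetected periods gains 27−12 = 15 per period over cooperation, then loses 12−5 = 7 per period forever once punishment starts.
Gain: 15(1 + β + … + β^3); loss: 7·β^4/(1−β).
No profitable deviation ⇔ 15(1−β^4) ≤ 7·β^4, i.e. β^4 ≥ 15/(15+7) = 15/22.
Hence β ≥ (15/22)^(1/4) ≈ 0.909.

0.909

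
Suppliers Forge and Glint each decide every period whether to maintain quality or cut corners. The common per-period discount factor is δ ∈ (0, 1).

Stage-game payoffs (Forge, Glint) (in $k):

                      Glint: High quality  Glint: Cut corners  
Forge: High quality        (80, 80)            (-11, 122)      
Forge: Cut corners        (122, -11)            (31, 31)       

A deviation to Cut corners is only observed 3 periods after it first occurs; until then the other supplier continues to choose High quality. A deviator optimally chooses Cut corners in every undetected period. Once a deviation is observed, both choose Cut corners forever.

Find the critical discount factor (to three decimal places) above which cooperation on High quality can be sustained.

A deviator earns 122 for 3 periods, then 31 forever; cooperating earns 80 forever. Multiplying the IC by (1−δ):
80 ≥ 122(1−δ^3) + 31δ^3, so 91·δ^3 ≥ 42 and δ^3 ≥ 6/13.
δ ≥ (6/13)^(1/3) ≈ 0.773.

0.773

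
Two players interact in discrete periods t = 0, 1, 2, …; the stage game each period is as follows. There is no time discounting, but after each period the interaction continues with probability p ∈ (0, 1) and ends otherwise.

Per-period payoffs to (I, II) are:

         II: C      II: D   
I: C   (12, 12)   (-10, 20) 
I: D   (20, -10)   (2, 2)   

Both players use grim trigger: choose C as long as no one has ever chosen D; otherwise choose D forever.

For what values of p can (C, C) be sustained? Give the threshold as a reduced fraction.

4/9

Expected cooperation value is 12 + p·12 + p²·12 + … = 12/(1−p); deviation gives 20 + p·2/(1−p).
12 ≥ 20(1−p) + 2p ⇒ 18p ≥ 8 ⇒ p ≥ 8/18 = 4/9.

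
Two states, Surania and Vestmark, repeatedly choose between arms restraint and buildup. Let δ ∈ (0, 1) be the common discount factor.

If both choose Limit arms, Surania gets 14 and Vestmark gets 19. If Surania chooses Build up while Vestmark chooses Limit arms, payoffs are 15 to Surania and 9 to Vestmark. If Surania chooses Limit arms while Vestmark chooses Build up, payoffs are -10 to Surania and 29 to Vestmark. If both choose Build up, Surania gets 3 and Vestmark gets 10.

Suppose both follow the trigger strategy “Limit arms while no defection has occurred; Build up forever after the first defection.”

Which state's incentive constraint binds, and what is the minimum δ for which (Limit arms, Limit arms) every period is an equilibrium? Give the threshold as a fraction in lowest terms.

For Surania: deviation gain 15−14 = 1, per-period punishment loss 14−3 = 11. IC gives δ ≥ 1/12.
For Vestmark: gain 10, loss 9 per period, so δ ≥ 10/19.
The tighter constraint is Vestmark's, so cooperation needs δ ≥ 10/19.

Vestmark; δ ≥ 10/19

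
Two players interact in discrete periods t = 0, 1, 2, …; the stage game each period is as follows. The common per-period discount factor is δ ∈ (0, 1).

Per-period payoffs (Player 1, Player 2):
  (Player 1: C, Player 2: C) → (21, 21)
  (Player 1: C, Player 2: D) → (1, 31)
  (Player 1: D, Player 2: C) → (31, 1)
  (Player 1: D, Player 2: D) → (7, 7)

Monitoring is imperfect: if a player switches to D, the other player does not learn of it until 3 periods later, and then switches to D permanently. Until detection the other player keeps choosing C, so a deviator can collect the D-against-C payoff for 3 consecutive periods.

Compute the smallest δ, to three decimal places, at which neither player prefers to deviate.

A deviator earns 31 for 3 periods, then 7 forever; cooperating earns 21 forever. Multiplying the IC by (1−δ):
21 ≥ 31(1−δ^3) + 7δ^3, so 24·δ^3 ≥ 10 and δ^3 ≥ 5/12.
δ ≥ (5/12)^(1/3) ≈ 0.747.

0.747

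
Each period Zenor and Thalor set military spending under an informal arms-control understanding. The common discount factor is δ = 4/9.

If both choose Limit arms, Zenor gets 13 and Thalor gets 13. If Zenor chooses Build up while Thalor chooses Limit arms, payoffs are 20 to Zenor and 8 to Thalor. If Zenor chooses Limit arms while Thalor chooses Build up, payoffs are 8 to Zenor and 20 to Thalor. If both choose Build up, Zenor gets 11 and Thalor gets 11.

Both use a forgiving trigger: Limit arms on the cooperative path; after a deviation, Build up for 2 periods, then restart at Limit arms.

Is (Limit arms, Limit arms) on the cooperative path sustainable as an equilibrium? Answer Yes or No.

No

Comparing payoff streams over the 3 periods until play realigns: cooperate → 13(1+δ+…+δ^2); deviate → 20 + 11(δ+…+δ^2).
Cooperation is sustained iff (13−11)(δ+…+δ^2) ≥ 20−13.
δ+…+δ^2 = 4/9·(1−(4/9)^2)/(1−4/9) = 0.6420, and (20−13)/(13−11) = 3.5000.
0.6420 < 3.5000, so cooperation is not sustainable.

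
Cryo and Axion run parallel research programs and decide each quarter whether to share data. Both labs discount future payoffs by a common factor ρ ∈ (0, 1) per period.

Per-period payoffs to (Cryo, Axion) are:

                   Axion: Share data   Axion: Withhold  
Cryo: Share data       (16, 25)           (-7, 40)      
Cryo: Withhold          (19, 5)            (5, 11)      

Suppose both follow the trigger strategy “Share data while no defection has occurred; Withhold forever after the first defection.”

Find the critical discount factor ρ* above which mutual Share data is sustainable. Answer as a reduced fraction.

15/29

Cryo's threshold: (19−16)/(19−5) = 3/14.
Axion's threshold: (40−25)/(40−11) = 15/29.
3/14 < 15/29, so Axion binds and ρ* = 15/29.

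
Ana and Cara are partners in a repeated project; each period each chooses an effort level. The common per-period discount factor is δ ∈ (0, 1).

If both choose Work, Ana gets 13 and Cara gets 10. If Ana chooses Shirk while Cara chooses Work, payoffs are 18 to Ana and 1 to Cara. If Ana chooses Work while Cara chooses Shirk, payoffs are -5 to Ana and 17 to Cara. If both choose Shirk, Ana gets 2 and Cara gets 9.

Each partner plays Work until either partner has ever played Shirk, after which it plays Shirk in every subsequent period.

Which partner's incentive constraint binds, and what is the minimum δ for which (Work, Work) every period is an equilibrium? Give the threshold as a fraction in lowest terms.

Ana: cooperation gives 13 each period; deviation gives 18 once then 2 forever.
  13/(1−δ) ≥ 18 + 2δ/(1−δ) ⇒ δ ≥ 5/16.
Cara: cooperation gives 10 each period; deviation gives 17 once then 9 forever.
  δ ≥ 7/8.
Both must hold, so the binding constraint is Cara's: δ ≥ 7/8.

Cara; δ ≥ 7/8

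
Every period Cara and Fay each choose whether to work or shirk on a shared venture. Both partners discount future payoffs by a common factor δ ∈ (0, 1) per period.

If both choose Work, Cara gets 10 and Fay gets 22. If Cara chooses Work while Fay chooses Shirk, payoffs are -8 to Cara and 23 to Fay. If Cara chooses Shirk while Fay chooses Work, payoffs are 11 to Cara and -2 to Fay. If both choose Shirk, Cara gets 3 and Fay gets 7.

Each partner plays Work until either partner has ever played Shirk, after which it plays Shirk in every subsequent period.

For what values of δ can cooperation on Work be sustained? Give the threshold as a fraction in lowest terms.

1/8

For Cara: deviation gain 11−10 = 1, per-period punishment loss 10−3 = 7. IC gives δ ≥ 1/8.
For Fay: gain 1, loss 15 per period, so δ ≥ 1/16.
The tighter constraint is Cara's, so cooperation needs δ ≥ 1/8.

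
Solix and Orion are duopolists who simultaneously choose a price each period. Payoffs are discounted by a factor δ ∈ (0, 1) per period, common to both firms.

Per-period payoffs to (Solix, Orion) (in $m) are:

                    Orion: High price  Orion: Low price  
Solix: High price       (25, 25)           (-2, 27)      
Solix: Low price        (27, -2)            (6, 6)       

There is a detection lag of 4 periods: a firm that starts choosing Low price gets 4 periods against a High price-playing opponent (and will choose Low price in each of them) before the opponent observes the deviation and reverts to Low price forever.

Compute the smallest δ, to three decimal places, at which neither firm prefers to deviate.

0.556

A deviator earns 27 for 4 periods, then 6 forever; cooperating earns 25 forever. Multiplying the IC by (1−δ):
25 ≥ 27(1−δ^4) + 6δ^4, so 21·δ^4 ≥ 2 and δ^4 ≥ 2/21.
δ ≥ (2/21)^(1/4) ≈ 0.556.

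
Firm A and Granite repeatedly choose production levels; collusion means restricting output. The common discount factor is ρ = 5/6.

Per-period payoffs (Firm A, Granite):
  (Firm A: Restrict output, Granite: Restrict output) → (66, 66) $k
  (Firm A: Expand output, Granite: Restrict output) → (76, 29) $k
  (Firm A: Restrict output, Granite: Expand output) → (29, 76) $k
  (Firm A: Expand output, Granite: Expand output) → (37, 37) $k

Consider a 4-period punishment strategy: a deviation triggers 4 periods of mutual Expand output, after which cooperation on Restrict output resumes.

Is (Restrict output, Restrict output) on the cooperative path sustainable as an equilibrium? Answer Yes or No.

Comparing payoff streams over the 5 periods until play realigns: cooperate → 66(1+ρ+…+ρ^4); deviate → 76 + 37(ρ+…+ρ^4).
Cooperation is sustained iff (66−37)(ρ+…+ρ^4) ≥ 76−66.
ρ+…+ρ^4 = 5/6·(1−(5/6)^4)/(1−5/6) = 2.5887, and (76−66)/(66−37) = 0.3448.
2.5887 ≥ 0.3448, so cooperation is sustainable.

Yes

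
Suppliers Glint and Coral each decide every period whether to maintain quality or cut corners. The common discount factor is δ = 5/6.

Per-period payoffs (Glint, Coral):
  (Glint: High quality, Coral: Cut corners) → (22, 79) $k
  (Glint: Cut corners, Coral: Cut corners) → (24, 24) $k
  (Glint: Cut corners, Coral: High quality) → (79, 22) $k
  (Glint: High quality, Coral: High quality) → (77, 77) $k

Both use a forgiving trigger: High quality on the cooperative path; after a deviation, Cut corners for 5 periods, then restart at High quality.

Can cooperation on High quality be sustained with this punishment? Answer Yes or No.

Yes

A one-shot deviation gives 79 now, then 24 for 5 periods, then back to 77.
Gain from deviating: (79−77) today; loss: (77−24) in each of the next 5 periods.
No-deviation condition: (77−24)(δ+…+δ^5) ≥ 79−77, i.e. δ+…+δ^5 ≥ 2/53.
At δ = 5/6: δ+…+δ^5 = 2.9906 ≥ 0.0377.
So cooperation is sustainable.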